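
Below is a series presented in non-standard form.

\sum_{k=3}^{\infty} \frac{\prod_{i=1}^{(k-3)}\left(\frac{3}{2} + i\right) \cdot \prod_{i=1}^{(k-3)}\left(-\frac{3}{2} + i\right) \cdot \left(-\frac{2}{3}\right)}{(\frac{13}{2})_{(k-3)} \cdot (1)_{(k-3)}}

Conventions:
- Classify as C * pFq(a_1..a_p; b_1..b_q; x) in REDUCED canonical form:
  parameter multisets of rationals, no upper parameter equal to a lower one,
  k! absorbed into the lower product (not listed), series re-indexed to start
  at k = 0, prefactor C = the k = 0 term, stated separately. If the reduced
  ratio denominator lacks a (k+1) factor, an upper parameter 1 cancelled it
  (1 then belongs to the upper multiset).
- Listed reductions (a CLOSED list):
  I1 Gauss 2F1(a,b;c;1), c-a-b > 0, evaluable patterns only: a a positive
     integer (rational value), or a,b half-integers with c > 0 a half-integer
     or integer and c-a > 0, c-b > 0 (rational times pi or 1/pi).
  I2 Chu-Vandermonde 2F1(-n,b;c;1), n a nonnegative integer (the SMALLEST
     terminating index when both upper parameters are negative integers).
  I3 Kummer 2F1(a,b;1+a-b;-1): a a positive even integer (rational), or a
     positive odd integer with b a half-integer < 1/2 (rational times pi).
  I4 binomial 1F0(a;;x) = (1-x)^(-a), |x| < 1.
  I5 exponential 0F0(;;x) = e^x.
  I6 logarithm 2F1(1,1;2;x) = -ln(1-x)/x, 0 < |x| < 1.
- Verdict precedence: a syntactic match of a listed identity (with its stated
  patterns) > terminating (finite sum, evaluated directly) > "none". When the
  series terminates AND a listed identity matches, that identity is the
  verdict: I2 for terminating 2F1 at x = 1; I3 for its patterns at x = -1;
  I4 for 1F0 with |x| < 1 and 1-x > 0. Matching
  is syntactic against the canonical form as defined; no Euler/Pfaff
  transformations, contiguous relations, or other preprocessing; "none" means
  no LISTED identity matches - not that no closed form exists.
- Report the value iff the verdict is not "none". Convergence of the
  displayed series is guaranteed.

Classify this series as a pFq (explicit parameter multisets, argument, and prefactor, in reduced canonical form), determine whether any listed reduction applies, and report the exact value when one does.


Structural cue: with t_0 = -\frac{2}{3}, the running product (C = -2/3) telescopes to a rising factorial.
Adjacent-term ratio: r(k) = 1 * (k-\frac{1}{2}) (k+\frac{5}{2}) / [(k+\frac{13}{2}) (k+1)] ; factor over Q: parameters, x = 1, and C = -\frac{2}{3}.

Reduced: x = 1, 2F1, upper = {-\frac{1}{2}, \frac{5}{2}}, lower = {\frac{13}{2}}, C = -\frac{2}{3}. Verdict: Gauss's theorem I1 (half-integer case) applies (x = 1; upper {-\frac{1}{2}, \frac{5}{2}} half-integers, c = \frac{13}{2} in the evaluable pattern). Exact value: \left(-\frac{2695}{16384}\right) \cdot \pi.


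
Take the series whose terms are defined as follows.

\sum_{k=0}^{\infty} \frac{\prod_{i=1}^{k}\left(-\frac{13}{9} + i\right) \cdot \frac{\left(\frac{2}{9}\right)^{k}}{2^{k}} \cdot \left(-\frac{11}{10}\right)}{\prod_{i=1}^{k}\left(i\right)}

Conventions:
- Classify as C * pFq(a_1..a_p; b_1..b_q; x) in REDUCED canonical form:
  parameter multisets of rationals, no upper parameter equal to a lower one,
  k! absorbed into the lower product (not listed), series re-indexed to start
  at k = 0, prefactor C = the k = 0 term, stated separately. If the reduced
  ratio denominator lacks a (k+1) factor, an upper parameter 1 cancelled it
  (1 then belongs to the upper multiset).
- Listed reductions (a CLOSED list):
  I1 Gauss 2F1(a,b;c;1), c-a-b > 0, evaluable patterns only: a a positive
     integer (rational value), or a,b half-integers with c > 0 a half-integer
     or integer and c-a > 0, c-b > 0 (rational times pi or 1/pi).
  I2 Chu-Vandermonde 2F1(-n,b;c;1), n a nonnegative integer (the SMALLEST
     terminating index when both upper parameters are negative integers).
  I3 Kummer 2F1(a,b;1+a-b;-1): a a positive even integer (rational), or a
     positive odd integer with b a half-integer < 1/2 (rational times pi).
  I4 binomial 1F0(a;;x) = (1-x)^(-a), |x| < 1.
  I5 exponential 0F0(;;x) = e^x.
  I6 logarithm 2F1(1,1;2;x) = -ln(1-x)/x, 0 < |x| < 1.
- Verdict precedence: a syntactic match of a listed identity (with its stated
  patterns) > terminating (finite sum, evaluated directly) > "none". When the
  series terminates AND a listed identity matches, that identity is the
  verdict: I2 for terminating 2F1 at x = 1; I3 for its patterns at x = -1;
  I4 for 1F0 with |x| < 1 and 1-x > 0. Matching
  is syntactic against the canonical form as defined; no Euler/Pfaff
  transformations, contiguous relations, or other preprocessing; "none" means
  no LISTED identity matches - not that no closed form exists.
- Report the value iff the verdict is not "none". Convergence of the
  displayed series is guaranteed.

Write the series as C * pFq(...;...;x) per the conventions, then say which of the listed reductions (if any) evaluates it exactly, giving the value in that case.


Classification (C = -\frac{11}{10}): 1F0 with upper {-\frac{4}{9}}, lower {-}, argument x = \frac{1}{9}. Verdict: the I4 binomial reduction applies (the 1F0 binomial series: exponent 4/9, x = \frac{1}{9}). Exact value: \left(-\frac{11}{10}\right) \cdot \left(\frac{8}{9}\right)^{\frac{4}{9}}.

Key observation: t_0 being -\frac{11}{10}, the running product (C = -11/10) telescopes to a rising factorial.
Ratio: r(k) = \frac{1}{9} * (k-\frac{4}{9}) / [(k+1)] - rational; roots negated = parameters, x = \frac{1}{9}, C = -\frac{11}{10}.


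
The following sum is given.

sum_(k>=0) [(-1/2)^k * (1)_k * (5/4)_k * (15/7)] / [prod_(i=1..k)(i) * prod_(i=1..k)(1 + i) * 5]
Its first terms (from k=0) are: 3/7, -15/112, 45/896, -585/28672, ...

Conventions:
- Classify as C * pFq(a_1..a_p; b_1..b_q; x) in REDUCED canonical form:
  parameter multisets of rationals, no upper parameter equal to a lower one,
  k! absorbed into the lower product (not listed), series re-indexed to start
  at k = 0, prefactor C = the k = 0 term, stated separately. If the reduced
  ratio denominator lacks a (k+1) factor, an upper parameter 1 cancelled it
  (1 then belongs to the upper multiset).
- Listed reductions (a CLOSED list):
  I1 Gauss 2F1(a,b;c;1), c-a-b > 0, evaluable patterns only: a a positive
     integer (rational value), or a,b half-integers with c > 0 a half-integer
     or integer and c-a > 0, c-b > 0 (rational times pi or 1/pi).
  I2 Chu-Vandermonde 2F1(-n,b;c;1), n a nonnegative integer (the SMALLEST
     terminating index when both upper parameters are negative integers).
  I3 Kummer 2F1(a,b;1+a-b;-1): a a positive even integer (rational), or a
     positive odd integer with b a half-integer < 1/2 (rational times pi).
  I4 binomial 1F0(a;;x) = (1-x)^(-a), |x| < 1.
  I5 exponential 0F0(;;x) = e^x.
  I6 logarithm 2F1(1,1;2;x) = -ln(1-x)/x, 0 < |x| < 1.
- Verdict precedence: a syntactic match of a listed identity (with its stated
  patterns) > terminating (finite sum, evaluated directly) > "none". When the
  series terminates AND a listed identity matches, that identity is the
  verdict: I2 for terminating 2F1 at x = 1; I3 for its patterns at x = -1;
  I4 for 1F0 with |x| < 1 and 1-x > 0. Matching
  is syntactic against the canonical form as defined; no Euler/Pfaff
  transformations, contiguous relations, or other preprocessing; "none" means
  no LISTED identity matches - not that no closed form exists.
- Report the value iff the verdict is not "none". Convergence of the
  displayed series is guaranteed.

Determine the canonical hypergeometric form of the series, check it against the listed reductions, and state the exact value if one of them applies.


The tell: with t_0 = 3/7, the product of the first k integers (C = 3/7) is k!.
Ratio: r(k) = (-1/2) * (k+1) (k+5/4) / [(k+2) (k+1)] - rational in k. x = (-1/2); t_0 = 3/7; negate the roots.

Prefactor 3/7, argument -1/2: 2F1 with upper {1, 5/4} over lower {2}. Verdict: no listed reduction: x = -1/2 and upper {1, 5/4} fail every I1-I6 pattern.


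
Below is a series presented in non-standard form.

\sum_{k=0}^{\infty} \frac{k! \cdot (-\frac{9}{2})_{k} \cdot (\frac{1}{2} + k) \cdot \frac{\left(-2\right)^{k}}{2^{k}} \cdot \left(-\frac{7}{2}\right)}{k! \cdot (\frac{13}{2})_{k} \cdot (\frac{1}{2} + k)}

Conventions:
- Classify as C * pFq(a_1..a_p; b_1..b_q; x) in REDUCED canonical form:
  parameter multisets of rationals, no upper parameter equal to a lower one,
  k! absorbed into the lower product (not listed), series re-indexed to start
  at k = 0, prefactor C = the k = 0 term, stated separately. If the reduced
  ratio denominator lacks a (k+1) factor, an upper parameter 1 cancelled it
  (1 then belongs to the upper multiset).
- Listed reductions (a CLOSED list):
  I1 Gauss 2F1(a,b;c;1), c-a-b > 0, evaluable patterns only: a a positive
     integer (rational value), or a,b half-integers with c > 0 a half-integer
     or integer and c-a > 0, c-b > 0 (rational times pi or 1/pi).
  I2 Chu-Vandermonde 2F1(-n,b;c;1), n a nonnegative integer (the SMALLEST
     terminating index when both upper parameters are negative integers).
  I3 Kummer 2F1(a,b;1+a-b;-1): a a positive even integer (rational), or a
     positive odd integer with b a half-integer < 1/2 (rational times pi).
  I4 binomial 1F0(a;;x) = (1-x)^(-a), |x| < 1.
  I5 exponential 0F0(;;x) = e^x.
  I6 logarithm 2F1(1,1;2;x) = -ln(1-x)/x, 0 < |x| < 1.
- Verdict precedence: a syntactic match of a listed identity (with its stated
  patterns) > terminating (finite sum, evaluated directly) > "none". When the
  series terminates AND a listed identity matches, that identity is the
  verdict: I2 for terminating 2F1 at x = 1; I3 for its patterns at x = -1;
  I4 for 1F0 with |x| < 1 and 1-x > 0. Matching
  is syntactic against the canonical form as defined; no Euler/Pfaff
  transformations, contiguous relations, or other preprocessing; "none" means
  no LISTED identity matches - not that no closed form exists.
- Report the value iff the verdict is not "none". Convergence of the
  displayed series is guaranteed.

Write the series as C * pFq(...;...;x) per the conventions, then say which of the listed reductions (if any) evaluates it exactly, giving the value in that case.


x = -1 here; the reduced form reads 2F1, upper {-\frac{9}{2}, 1}, lower {\frac{13}{2}}, C = -\frac{7}{2}. Verdict: Kummer (I3) matches (x = -1; c = \frac{13}{2} equals 1+a-b for upper {-\frac{9}{2}, 1}: listed pattern). Value: \left(-\frac{4851}{2048}\right) \cdot \pi.

The tell: t_0 = -\frac{7}{2} here, and the factorial ratio (C = -7/2, x = -1) (k+a-1)!/(a-1)! is a rising factorial (a)_k.
Term ratio: r(k) = -1 * (k-\frac{9}{2}) (k+1) / [(k+\frac{13}{2}) (k+1)] - rational in k, leading ratio -1; with t_0 = -\frac{7}{2}, classification follows.


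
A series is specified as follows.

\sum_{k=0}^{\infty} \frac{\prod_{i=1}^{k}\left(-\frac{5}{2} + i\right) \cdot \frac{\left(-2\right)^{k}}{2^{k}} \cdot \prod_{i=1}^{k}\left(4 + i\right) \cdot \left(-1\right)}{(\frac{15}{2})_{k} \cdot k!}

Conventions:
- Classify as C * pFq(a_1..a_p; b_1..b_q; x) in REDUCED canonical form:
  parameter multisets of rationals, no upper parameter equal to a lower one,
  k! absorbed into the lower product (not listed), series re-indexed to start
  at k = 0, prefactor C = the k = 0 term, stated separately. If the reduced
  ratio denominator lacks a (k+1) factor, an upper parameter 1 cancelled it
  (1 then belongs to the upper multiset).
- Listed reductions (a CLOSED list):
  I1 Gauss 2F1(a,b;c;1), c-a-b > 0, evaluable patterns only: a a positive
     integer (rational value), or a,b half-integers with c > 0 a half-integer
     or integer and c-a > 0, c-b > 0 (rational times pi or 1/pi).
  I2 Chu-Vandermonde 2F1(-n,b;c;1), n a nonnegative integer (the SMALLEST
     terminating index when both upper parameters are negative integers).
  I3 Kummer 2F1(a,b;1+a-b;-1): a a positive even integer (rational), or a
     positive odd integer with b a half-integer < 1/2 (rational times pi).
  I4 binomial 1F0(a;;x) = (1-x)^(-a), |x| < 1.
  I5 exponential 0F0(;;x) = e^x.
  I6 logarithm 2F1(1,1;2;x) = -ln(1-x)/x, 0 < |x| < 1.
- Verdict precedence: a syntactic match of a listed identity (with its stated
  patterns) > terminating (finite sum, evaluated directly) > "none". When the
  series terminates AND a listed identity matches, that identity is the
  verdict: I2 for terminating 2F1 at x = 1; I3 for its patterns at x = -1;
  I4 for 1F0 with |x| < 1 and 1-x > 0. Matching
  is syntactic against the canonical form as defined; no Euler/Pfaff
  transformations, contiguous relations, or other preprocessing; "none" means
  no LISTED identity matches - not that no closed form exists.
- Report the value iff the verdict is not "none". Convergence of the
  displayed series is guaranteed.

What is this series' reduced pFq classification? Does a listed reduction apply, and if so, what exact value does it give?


Reduced: x = -1, 2F1, upper = {-\frac{3}{2}, 5}, lower = {\frac{15}{2}}, C = -1. Verdict at x = -1: Kummer (I3) matches (x = -1; c = \frac{15}{2} equals 1+a-b for upper {-\frac{3}{2}, 5}: listed pattern). Sum: \left(-\frac{45045}{65536}\right) \cdot \pi.

Key step: from the first term -1: the two k-th powers (prefactor -1) combine into one argument.
Adjacent-term ratio: r(k) = -1 * (k-\frac{3}{2}) (k+5) / [(k+\frac{15}{2}) (k+1)] - rational; roots negated = parameters, x = -1, C = -1.


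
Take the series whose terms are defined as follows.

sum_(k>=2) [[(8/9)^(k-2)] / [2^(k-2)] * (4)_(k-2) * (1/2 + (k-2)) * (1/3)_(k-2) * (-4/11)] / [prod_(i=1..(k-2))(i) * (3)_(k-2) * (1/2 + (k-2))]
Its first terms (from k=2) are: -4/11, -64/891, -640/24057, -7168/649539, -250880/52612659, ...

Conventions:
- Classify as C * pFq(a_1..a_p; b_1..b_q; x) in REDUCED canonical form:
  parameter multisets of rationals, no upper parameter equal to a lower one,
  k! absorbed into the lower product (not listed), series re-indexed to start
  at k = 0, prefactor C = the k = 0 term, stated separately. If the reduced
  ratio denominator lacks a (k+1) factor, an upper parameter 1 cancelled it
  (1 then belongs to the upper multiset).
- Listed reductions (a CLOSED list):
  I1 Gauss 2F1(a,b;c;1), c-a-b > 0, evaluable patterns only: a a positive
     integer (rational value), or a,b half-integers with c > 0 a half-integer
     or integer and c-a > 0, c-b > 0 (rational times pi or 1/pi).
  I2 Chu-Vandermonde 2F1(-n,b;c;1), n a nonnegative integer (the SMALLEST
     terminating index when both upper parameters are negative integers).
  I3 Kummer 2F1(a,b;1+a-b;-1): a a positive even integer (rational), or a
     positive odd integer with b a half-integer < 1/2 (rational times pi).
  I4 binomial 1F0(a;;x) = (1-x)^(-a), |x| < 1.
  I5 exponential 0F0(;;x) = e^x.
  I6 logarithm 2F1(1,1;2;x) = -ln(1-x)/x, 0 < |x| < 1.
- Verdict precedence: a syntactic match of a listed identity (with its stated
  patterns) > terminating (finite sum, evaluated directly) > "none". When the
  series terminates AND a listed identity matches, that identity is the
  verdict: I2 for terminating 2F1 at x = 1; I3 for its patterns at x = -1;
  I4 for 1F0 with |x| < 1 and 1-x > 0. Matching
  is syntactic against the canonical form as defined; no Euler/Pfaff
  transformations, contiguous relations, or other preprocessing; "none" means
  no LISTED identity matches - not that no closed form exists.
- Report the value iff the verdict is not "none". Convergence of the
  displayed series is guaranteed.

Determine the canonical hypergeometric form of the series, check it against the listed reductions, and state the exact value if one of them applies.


The series (x = 4/9) is 2F1: upper {1/3, 4}, lower {3}, prefactor -4/11. Verdict: none - this 2F1 at x = 4/9 matches no listed pattern, and upper {1/3, 4} holds no stopper.

The tell: from the first term -4/11: the two k-th powers (prefactor -4/11) combine into one argument.
Adjacent-term ratio: r(k) = (4/9) * (k+1/3) (k+4) / [(k+3) (k+1)] - rational in k. x = (4/9); t_0 = -4/11; negate the roots.


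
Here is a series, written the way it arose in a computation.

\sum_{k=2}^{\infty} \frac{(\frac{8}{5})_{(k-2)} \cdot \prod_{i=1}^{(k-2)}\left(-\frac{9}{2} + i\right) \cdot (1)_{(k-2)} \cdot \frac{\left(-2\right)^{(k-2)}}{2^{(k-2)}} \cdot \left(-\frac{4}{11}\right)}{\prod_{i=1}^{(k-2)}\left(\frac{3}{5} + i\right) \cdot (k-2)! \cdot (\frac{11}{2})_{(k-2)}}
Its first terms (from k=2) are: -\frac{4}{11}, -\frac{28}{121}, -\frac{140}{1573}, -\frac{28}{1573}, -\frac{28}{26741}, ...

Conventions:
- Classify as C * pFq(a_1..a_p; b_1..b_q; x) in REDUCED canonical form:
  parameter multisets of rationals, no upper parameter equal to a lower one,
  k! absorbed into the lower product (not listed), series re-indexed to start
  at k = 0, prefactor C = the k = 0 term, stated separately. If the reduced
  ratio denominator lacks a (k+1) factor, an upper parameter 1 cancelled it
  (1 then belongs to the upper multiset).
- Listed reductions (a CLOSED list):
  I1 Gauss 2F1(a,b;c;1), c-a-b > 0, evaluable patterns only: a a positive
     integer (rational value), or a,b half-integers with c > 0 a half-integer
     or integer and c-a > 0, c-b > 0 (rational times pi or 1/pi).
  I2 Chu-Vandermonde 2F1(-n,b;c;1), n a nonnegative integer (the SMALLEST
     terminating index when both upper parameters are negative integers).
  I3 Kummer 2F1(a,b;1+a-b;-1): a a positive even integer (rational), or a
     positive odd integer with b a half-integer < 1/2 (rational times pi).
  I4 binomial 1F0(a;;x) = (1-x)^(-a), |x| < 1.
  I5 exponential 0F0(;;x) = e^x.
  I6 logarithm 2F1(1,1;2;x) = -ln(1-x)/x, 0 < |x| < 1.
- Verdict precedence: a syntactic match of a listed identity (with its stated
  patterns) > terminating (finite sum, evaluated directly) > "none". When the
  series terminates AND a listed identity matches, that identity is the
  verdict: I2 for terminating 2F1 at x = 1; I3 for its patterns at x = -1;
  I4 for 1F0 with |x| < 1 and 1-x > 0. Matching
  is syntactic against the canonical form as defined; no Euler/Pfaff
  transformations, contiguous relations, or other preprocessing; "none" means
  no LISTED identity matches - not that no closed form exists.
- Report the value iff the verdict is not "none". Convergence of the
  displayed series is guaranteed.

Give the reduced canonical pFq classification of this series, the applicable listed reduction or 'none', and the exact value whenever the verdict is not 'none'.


Classification (C = -\frac{4}{11}): 2F1 with upper {-\frac{7}{2}, 1}, lower {\frac{11}{2}}, argument x = -1. Verdict (x = -1): Kummer's theorem (I3) applies (x = -1; c = \frac{11}{2} equals 1+a-b for upper {-\frac{7}{2}, 1}: listed pattern). Sum: \left(-\frac{315}{1408}\right) \cdot \pi.

Key step: x = -1 and the two k-th powers (prefactor -4/11) combine into one argument.
Consecutive-term ratio: r(k) = -1 * (k-\frac{7}{2}) (k+1) / [(k+\frac{11}{2}) (k+1)] - rational in k, leading ratio -1; with t_0 = -\frac{4}{11}, classification follows.


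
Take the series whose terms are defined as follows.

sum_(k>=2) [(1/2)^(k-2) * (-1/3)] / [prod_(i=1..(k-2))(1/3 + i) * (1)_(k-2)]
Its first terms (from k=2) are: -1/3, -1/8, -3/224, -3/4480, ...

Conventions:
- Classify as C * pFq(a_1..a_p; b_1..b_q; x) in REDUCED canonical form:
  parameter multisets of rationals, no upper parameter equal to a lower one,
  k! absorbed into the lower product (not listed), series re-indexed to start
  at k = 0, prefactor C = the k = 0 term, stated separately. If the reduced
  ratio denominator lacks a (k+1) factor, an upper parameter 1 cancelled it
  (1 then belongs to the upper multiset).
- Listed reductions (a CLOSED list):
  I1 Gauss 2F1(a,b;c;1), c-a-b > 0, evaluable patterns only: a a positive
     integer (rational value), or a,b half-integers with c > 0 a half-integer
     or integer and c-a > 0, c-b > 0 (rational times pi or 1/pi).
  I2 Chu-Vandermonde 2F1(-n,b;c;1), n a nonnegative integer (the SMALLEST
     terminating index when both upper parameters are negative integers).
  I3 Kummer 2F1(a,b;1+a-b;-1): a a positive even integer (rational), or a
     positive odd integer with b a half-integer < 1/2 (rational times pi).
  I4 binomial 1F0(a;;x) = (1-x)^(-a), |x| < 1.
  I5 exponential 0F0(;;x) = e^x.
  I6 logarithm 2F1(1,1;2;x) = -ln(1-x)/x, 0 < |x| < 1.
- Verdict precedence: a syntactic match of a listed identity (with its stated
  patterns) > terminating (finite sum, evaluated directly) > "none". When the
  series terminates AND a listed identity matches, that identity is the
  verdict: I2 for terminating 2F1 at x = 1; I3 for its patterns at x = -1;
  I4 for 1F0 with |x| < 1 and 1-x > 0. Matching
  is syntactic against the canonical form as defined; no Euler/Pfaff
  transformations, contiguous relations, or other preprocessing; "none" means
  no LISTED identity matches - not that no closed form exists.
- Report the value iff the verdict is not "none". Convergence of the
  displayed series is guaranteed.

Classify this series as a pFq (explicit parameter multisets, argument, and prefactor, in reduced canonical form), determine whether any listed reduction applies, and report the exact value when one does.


Prefactor -1/3, argument 1/2: 0F1 with upper {-} over lower {4/3}. Verdict: none. Every listed pattern misses the 0F1 form at 1/2, upper {-}.

Structural cue: from the first term -1/3: the lower running product (C = -1/3, x = 1/2) is a rising factorial.
Term ratio: r(k) = (1/2) * 1 / [(k+4/3) (k+1)] - rational; roots negated = parameters, x = (1/2), C = -1/3.


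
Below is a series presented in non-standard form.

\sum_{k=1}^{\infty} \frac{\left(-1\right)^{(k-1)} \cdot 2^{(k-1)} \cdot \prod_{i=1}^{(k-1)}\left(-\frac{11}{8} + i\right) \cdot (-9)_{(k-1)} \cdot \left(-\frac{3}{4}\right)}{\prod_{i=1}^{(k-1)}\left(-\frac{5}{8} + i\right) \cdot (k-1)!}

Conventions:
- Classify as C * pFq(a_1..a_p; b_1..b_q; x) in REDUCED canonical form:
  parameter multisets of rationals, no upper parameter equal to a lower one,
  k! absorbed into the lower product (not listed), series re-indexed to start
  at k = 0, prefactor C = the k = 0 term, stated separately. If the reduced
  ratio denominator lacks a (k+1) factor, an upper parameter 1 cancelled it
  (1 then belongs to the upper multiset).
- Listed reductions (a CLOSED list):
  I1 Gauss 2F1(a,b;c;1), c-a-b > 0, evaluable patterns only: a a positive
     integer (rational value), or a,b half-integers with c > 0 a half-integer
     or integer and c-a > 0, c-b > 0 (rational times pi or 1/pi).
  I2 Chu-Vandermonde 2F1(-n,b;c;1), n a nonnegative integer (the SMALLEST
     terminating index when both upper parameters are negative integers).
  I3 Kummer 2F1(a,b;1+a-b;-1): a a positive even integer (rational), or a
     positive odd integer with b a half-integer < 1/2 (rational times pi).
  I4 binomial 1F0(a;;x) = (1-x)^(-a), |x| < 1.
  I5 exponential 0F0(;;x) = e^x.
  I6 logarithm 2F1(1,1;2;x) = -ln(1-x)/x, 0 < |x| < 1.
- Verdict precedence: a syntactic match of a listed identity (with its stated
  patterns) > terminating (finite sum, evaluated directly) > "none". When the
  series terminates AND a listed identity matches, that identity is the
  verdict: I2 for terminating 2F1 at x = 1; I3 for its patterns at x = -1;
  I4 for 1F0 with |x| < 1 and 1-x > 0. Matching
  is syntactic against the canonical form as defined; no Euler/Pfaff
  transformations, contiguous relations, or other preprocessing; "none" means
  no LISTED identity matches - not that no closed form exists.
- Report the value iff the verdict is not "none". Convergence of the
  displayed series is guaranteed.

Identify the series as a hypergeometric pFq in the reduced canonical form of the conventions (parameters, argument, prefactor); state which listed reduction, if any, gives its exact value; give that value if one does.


The series (x = -2) is 2F1: upper {-9, -\frac{3}{8}}, lower {\frac{3}{8}}, prefactor -\frac{3}{4}. Verdict: terminating. With -9 upstairs the series is a 10-term polynomial sum; evaluated term by term. Sum: \frac{6512034565329}{2415741548}.

Structural cue: with t_0 = -\frac{3}{4}, the lower running product (prefactor -3/4) is a rising factorial.
Term ratio: r(k) = -2 * (k-9) (k-\frac{3}{8}) / [(k+\frac{3}{8}) (k+1)] - poly over poly, x = -2 from leading terms; C = -\frac{3}{4} at k = 0.


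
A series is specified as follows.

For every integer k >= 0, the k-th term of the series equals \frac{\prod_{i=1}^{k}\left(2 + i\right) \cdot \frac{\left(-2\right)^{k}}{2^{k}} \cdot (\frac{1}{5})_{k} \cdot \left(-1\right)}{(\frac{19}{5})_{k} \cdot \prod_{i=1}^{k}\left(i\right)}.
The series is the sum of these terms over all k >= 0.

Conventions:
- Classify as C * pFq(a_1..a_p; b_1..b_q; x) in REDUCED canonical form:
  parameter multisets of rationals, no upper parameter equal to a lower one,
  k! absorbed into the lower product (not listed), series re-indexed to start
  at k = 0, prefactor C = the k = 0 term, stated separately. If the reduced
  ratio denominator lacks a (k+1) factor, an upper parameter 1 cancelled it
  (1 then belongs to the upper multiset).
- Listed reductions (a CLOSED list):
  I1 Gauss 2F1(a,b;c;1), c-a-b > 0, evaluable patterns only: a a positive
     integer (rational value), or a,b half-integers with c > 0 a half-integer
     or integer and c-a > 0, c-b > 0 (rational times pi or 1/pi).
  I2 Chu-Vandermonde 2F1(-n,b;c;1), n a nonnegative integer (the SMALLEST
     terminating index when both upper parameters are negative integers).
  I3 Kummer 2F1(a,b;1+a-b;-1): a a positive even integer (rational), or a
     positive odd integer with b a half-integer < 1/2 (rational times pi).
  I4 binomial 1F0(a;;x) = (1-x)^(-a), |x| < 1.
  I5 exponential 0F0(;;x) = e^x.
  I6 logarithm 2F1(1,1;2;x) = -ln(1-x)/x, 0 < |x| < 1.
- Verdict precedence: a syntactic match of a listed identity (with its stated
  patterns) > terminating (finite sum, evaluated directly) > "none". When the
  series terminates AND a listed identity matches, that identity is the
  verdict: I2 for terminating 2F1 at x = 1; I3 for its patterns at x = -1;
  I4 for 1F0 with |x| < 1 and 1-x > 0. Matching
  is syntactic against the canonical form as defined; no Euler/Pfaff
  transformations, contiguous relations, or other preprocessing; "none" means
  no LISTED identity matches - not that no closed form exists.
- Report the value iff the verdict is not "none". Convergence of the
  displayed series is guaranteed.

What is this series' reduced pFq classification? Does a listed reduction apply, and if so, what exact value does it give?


Prefactor -1, argument -1: 2F1 with upper {\frac{1}{5}, 3} over lower {\frac{19}{5}}. Verdict: none. A 2F1 with upper {\frac{1}{5}, 3} fits none of I1-I6 at x = -1; the sum runs forever.

Key step: t_0 being -1, the two k-th powers (C = -1) combine into one argument.
Adjacent-term ratio: r(k) = -1 * (k+\frac{1}{5}) (k+3) / [(k+\frac{19}{5}) (k+1)] - rational in k. x = -1; t_0 = -1; negate the roots.


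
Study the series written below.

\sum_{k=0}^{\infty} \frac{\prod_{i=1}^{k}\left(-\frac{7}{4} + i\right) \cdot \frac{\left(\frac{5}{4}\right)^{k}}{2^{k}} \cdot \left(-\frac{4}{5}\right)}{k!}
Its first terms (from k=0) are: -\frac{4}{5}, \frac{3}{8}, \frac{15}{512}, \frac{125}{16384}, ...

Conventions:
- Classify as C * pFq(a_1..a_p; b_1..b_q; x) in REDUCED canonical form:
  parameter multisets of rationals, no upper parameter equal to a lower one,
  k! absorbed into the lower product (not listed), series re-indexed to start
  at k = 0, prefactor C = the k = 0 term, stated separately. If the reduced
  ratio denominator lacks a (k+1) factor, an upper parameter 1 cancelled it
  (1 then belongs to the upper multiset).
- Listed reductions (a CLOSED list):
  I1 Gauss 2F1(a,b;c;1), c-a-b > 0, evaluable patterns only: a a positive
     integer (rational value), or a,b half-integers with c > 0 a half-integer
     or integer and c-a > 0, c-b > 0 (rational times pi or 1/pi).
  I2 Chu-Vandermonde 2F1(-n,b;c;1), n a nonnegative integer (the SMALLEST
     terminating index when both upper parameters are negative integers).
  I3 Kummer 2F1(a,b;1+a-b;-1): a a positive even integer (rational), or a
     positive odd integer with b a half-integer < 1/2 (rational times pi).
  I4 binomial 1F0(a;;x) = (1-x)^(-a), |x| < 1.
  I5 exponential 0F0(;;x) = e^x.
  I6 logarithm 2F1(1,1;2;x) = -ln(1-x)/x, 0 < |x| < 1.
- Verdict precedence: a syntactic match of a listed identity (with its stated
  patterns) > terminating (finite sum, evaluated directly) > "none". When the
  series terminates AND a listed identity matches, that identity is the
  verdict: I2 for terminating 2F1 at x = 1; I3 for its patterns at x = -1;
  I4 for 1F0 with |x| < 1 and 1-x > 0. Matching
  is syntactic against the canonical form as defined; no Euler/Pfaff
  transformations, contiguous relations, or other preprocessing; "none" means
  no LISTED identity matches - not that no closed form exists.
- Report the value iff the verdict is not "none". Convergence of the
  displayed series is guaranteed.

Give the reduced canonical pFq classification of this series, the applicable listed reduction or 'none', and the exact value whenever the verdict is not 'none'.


With C = -\frac{4}{5}: the canonical form is 1F0(-\frac{3}{4}; -; \frac{5}{8}). Verdict: this is the I4 binomial reduction (the 1F0 binomial series: exponent 3/4, x = \frac{5}{8}). Value: \left(-\frac{4}{5}\right) \cdot \left(\frac{3}{8}\right)^{\frac{3}{4}}.

First insight: t_0 being -\frac{4}{5}, the two k-th powers (C = -4/5) combine into one argument.
Ratio: r(k) = \frac{5}{8} * (k-\frac{3}{4}) / [(k+1)] - rational in k. x = \frac{5}{8}; t_0 = -\frac{4}{5}; negate the roots.


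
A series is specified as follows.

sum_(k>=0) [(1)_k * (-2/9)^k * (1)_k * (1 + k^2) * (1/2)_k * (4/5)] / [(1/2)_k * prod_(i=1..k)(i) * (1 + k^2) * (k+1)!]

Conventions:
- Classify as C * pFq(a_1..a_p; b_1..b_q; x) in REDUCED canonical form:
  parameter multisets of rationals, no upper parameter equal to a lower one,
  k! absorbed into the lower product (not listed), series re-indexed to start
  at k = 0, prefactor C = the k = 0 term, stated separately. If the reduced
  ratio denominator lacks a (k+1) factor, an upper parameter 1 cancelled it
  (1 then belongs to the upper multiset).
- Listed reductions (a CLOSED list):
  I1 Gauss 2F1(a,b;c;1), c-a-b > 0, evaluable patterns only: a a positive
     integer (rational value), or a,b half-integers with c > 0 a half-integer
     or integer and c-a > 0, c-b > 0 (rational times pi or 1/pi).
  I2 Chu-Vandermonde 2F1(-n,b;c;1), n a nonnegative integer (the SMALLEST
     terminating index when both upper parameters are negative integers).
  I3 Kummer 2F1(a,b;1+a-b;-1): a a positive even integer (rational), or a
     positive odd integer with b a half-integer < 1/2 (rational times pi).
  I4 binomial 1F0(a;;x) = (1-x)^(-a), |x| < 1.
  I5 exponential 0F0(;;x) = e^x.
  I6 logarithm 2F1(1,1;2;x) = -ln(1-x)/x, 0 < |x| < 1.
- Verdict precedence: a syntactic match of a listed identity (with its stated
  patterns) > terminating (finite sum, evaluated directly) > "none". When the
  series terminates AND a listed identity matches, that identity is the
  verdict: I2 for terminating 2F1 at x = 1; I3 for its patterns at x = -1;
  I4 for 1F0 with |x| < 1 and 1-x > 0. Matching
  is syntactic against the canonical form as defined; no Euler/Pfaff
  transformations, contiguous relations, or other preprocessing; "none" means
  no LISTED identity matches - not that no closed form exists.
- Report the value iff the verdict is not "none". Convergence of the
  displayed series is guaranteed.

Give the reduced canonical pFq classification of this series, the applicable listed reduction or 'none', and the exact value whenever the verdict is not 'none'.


Prefactor 4/5, argument -2/9: 2F1 with upper {1, 1} over lower {2}. Verdict: the logarithmic series (I6) fires (the logarithm: parameters (1,1;2), x = -2/9). Sum: (18/5) * ln(11/9).

Structural cue: t_0 = 4/5 here, and the factor k^2 + 1 cancels (top and bottom), leaving C = 4/5, x = -2/9.
Term ratio: r(k) = (-2/9) * (k+1) (k+1) / [(k+2) (k+1)] - poly over poly, x = (-2/9) from leading terms; C = 4/5 at k = 0.


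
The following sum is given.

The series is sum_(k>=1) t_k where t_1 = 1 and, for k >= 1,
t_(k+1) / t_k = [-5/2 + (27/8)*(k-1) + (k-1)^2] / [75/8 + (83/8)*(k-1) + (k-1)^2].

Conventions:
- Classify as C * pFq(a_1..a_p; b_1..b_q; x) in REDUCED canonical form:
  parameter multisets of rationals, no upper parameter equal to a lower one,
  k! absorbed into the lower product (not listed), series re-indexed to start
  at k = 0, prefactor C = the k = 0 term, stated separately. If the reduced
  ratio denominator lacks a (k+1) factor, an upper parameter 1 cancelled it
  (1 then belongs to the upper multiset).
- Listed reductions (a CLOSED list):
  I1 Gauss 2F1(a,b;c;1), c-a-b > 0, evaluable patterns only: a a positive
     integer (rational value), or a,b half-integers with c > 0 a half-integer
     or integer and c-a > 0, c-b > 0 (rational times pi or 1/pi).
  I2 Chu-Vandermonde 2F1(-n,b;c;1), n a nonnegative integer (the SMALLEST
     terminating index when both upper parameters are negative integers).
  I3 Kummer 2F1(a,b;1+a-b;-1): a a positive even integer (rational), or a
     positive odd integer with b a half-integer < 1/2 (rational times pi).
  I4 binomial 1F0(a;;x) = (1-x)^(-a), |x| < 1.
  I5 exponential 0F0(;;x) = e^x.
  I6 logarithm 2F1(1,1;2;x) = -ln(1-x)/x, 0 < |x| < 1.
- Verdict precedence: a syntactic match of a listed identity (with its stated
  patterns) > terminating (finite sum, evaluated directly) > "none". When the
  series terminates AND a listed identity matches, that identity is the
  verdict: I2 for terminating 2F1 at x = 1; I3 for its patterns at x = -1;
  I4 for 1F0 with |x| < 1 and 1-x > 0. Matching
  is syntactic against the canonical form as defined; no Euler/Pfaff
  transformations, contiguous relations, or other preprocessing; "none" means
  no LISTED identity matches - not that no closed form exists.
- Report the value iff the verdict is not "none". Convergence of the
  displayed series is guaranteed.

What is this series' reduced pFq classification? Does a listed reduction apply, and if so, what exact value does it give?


Structural cue: from the first term 1: factor the ratio over Q (prefactor 1): negated roots = parameters.
Ratio: r(k) = 1 * (k-5/8) (k+4) / [(k+75/8) (k+1)] - poly over poly, x = 1 from leading terms; C = 1 at k = 0.

With C = 1: the canonical form is 2F1(-5/8, 4; 75/8; 1). Verdict (x = 1): Gauss's theorem (I1) applies (x = 1: the Gamma ratio telescopes since c-a-b = 6 > 0 and a = 4 in Z>0). Exact value: 2889643/4128768.


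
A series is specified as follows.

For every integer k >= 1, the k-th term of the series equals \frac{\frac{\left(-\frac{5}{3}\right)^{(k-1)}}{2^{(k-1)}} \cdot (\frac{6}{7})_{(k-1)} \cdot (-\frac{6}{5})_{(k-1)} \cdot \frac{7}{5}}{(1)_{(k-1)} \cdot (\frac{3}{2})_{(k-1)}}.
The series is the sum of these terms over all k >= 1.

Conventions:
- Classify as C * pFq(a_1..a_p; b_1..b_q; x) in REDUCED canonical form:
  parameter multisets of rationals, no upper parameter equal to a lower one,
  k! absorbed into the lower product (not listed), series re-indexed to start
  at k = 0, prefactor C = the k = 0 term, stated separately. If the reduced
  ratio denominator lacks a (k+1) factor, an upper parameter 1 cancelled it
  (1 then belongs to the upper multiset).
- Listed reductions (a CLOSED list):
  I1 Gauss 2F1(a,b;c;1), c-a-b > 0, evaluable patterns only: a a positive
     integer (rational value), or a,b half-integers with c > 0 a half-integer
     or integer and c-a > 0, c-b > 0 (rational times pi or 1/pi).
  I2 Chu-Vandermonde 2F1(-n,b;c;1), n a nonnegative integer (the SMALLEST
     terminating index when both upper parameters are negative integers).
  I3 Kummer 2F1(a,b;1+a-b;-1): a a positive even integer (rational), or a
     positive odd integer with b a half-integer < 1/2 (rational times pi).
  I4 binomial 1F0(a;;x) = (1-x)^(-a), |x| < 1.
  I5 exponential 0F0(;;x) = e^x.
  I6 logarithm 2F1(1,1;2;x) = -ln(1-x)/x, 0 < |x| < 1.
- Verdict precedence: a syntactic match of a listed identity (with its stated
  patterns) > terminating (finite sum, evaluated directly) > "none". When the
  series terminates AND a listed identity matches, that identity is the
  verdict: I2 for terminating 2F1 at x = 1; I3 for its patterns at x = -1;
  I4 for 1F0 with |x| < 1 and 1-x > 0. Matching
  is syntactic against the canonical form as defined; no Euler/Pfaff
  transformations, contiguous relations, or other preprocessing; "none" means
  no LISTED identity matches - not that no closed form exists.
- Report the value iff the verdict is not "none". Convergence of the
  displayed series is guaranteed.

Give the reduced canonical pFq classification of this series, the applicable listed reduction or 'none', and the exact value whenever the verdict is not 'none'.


Reduced: x = -\frac{5}{6}, 2F1, upper = {-\frac{6}{5}, \frac{6}{7}}, lower = {\frac{3}{2}}, C = \frac{7}{5}. Verdict: none here - no I1-I6 shape fits x = -\frac{5}{6} with lower {\frac{3}{2}}.

Structural cue: x = -\frac{5}{6} and the two k-th powers (prefactor 7/5) combine into one argument.
Ratio: r(k) = -\frac{5}{6} * (k-\frac{6}{5}) (k+\frac{6}{7}) / [(k+\frac{3}{2}) (k+1)] ; factor over Q: parameters, x = -\frac{5}{6}, and C = \frac{7}{5}.


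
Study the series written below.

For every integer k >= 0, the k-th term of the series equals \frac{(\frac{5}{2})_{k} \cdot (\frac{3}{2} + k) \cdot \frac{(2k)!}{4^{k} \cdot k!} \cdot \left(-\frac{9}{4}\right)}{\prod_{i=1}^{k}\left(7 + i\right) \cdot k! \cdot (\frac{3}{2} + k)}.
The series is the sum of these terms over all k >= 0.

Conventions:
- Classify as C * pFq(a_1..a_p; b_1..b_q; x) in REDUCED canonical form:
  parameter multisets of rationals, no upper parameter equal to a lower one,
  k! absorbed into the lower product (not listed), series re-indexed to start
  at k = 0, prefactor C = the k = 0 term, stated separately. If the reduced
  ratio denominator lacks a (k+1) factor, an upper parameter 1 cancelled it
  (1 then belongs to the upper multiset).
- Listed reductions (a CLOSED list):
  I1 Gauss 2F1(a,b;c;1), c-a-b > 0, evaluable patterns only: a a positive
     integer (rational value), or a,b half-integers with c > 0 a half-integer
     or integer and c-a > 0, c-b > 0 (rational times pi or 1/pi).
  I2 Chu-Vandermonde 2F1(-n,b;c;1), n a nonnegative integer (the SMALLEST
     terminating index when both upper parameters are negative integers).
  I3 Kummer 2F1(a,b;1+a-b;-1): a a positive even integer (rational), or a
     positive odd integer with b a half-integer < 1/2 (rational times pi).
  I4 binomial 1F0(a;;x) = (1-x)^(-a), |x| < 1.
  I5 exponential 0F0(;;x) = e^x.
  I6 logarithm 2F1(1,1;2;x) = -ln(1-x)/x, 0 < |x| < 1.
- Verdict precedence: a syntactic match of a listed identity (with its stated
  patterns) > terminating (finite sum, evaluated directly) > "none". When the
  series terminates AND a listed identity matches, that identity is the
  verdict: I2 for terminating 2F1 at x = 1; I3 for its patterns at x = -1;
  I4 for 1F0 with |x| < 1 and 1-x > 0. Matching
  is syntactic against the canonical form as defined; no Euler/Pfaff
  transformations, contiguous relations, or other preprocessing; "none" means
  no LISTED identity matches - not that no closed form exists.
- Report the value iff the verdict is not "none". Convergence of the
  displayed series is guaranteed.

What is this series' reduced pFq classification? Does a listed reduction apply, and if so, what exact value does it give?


Classification (C = -\frac{9}{4}): 2F1 with upper {\frac{1}{2}, \frac{5}{2}}, lower {8}, argument x = 1. Verdict: Gauss's theorem I1 (half-integer case) applies (x = 1; upper {\frac{1}{2}, \frac{5}{2}} half-integers, c = 8 in the evaluable pattern). Sum: \left(-\frac{131072}{15015}\right) / \pi.

Key step: t_0 being -\frac{9}{4}, the (2k)!/(4^k k!) block (prefactor -9/4) is the Pochhammer (1/2)_k.
Consecutive-term ratio: r(k) = 1 * (k+\frac{1}{2}) (k+\frac{5}{2}) / [(k+8) (k+1)] - rational in k, leading ratio 1; with t_0 = -\frac{9}{4}, classification follows.


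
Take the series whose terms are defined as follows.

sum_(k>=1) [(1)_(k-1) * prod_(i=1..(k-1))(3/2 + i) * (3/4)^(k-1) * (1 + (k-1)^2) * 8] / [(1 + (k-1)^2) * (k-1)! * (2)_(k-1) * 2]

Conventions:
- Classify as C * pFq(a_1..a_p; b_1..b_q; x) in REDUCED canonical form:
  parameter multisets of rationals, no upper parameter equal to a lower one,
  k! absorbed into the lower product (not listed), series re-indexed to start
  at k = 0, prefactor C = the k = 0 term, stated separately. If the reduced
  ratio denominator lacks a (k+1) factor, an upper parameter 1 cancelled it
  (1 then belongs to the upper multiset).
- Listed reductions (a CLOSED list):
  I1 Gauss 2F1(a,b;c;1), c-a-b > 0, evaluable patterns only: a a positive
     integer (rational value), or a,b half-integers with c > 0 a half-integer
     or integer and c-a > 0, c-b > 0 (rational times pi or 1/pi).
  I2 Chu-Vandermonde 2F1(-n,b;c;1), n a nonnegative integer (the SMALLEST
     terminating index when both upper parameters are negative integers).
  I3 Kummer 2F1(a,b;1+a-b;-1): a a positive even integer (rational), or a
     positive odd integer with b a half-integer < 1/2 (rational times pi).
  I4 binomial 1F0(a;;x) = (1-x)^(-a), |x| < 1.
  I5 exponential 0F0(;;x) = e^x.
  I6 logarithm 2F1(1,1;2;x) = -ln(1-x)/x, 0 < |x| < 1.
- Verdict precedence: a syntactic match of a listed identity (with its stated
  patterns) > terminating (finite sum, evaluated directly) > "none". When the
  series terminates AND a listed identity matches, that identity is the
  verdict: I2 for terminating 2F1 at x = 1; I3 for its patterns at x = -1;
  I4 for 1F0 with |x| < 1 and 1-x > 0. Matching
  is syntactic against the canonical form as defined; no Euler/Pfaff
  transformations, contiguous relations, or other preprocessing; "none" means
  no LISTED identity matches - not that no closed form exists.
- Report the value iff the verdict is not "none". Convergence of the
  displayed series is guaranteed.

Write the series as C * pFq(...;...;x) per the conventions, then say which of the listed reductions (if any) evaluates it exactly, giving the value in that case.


At argument 3/4: a 2F1 with upper {1, 5/2}, lower {2}, scaled by C = 4. Verdict: none (x = 3/4): each listed identity misses the multisets {1, 5/2} ; {2}.

Structural cue: from the first term 4: the running product (C = 4) telescopes to a rising factorial.
Term ratio: r(k) = (3/4) * (k+1) (k+5/2) / [(k+2) (k+1)] - rational in k. x = (3/4); t_0 = 4; negate the roots.
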